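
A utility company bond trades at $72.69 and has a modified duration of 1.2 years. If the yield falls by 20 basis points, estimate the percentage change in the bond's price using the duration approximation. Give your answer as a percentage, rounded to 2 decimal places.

+0.24%

Duration approximation: ΔP/P ≈ -D_mod · Δy = -1.2 × (-0.002) = +0.002400.
As a percentage: +0.2400%.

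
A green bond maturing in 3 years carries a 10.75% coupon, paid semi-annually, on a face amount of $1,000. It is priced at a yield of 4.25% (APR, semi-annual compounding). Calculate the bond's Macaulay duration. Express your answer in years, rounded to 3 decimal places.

2.675 years

Periodic yield y = 0.02125. Discount each cash flow and weight by its period:
  t   CF        PV=CF/(1+0.02125)^t    t·PV
  1        53.75        52.6316        52.6316
  2        53.75        51.5364       103.0729
  3        53.75        50.4641       151.3922
  4        53.75        49.4140       197.6561
  5        53.75        48.3858       241.9291
  6     1,053.75       928.8491     5,573.0947
  Σ                  1,181.2810     6,319.7765
Price P = Σ PV = 1,181.2810.
Macaulay duration = Σ(t·PV) / P = 6,319.7765 / 1,181.2810 = 5.34993 half-year periods.
In years: 5.34993 / 2 = 2.67497 years.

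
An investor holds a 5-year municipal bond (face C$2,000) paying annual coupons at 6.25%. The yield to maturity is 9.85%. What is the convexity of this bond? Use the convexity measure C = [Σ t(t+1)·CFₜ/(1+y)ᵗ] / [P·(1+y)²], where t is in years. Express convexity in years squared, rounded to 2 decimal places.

With y = 0.0985:
  t   CF        PV=CF/(1+0.0985)^t    t·PV        t(t+1)·PV
  1       125.00       113.7915       113.7915         227.5831
  2       125.00       103.5881       207.1762         621.5286
  3       125.00        94.2996       282.8988       1,131.5951
  4       125.00        85.8440       343.3759       1,716.8793
  5     2,125.00     1,328.4910     6,642.4552      39,854.7311
  Σ                  1,726.0142     7,589.6976      43,552.3172
P = 1,726.0142.
Convexity = Σ t(t+1)·PV / [P·(1+y)²] = 43,552.3172 / (1,726.0142 × 1.206702) = 20.91061.

20.91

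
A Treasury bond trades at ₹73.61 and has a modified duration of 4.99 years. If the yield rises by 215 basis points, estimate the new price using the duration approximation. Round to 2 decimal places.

Duration approximation: ΔP/P ≈ -D_mod · Δy = -4.99 × (+0.0215) = -0.107285.
New price ≈ 73.61 × (1 - 0.107285) = 65.71275115.

₹65.71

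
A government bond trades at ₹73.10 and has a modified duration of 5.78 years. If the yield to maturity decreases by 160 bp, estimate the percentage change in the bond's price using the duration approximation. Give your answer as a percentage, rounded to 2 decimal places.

+9.25%

Duration approximation: ΔP/P ≈ -D_mod · Δy = -5.78 × (-0.016) = +0.092480.
As a percentage: +9.2480%.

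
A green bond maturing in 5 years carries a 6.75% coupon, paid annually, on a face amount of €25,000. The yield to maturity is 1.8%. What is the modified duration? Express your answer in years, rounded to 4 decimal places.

4.3933 years

Periodic yield y = 0.018. First find Macaulay duration:
  t   CF        PV=CF/(1+0.018)^t    t·PV
  1     1,687.50     1,657.6621     1,657.6621
  2     1,687.50     1,628.3518     3,256.7035
  3     1,687.50     1,599.5597     4,798.6790
  4     1,687.50     1,571.2767     6,285.1068
  5    26,687.50    24,410.0687   122,050.3437
  Σ                 30,866.9189   138,048.4951
P = 30,866.9189; Macaulay duration = 138,048.4951 / 30,866.9189 = 4.47238 years.
Modified duration = D_Mac / (1 + y) = 4.47238 / 1.018 = 4.39330 years.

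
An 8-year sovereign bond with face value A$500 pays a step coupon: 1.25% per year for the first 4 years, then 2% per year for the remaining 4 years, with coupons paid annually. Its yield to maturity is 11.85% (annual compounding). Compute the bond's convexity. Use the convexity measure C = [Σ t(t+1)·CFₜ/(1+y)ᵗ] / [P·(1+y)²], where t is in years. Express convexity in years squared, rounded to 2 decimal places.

With y = 0.1185:
  t   CF        PV=CF/(1+0.1185)^t    t·PV        t(t+1)·PV
  1         6.25         5.5878         5.5878          11.1757
  2         6.25         4.9958         9.9917          29.9750
  3         6.25         4.4665        13.3996          53.5986
  4         6.25         3.9933        15.9734          79.8668
  5        10.00         5.7124        28.5621         171.3726
  6        10.00         5.1072        30.6433         214.5030
  7        10.00         4.5661        31.9629         255.7032
  8       510.00       208.2007     1,665.6059      14,990.4533
  Σ                    242.6301     1,801.7267      15,806.6480
P = 242.6301.
Convexity = Σ t(t+1)·PV / [P·(1+y)²] = 15,806.6480 / (242.6301 × 1.251042) = 52.07427.

52.07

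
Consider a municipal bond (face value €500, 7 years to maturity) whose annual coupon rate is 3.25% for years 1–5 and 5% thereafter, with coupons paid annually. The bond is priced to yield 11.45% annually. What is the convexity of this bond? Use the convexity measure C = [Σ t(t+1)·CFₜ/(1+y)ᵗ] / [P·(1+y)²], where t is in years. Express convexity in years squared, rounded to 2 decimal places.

With y = 0.1145:
  t   CF        PV=CF/(1+0.1145)^t    t·PV        t(t+1)·PV
  1        16.25        14.5805        14.5805          29.1611
  2        16.25        13.0826        26.1651          78.4954
  3        16.25        11.7385        35.2155         140.8622
  4        16.25        10.5325        42.1302         210.6508
  5        16.25         9.4505        47.2523         283.5138
  6        25.00        13.0455        78.2728         547.9095
  7       525.00       245.8096     1,720.6670      13,765.3361
  Σ                    318.2397     1,964.2835      15,055.9290
P = 318.2397.
Convexity = Σ t(t+1)·PV / [P·(1+y)²] = 15,055.9290 / (318.2397 × 1.242110) = 38.08843.

38.09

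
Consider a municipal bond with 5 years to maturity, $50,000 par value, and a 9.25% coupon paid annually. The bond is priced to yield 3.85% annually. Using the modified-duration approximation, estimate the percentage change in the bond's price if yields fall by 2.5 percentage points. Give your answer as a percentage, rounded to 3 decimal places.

+10.372%

Periodic yield y = 0.0385. Modified duration first:
  t   CF        PV=CF/(1+0.0385)^t    t·PV
  1     4,625.00     4,453.5388     4,453.5388
  2     4,625.00     4,288.4340     8,576.8681
  3     4,625.00     4,129.4502    12,388.3506
  4     4,625.00     3,976.3603    15,905.4414
  5    54,625.00    45,222.9559   226,114.7795
  Σ                 62,070.7393   267,438.9783
P = 62,070.7393; D_Mac = 4.30862 yrs; D_mod = 4.30862/(1+0.0385) = 4.14888 yrs.
ΔP/P ≈ -D_mod · Δy = -4.14888 × (-0.025) = +0.103722 = +10.3722%.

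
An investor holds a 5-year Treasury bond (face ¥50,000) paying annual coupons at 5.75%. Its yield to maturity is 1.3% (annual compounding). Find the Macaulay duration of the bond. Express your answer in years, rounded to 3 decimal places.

4.538 years

Periodic yield y = 0.013. Discount each cash flow and weight by its year:
  t   CF        PV=CF/(1+0.013)^t    t·PV
  1     2,875.00     2,838.1046     2,838.1046
  2     2,875.00     2,801.6828     5,603.3655
  3     2,875.00     2,765.7283     8,297.1849
  4     2,875.00     2,730.2352    10,920.9410
  5    52,875.00    49,568.2006   247,841.0030
  Σ                 60,703.9515   275,500.5990
Price P = Σ PV = 60,703.9515.
Macaulay duration = Σ(t·PV) / P = 275,500.5990 / 60,703.9515 = 4.53843 years.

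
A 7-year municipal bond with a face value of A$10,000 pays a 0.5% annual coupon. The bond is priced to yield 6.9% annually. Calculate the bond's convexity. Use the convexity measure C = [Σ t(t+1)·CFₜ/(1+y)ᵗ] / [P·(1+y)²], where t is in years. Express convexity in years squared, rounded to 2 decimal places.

With y = 0.069:
  t   CF        PV=CF/(1+0.069)^t    t·PV        t(t+1)·PV
  1        50.00        46.7727        46.7727          93.5454
  2        50.00        43.7537        87.5074         262.5221
  3        50.00        40.9295       122.7886         491.1545
  4        50.00        38.2877       153.1508         765.7538
  5        50.00        35.8164       179.0818       1,074.4909
  6        50.00        33.5045       201.0273       1,407.1910
  7    10,050.00     6,299.7327    44,098.1292     352,785.0334
  Σ                  6,538.7973    44,888.4577     356,879.6911
P = 6,538.7973.
Convexity = Σ t(t+1)·PV / [P·(1+y)²] = 356,879.6911 / (6,538.7973 × 1.142761) = 47.76047.

47.76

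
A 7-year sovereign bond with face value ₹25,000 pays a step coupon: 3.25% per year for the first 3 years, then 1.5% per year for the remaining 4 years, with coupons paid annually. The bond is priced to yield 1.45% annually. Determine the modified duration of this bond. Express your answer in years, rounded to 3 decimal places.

Periodic yield y = 0.0145. First find Macaulay duration:
  t   CF        PV=CF/(1+0.0145)^t    t·PV
  1       812.50       800.8871       800.8871
  2       812.50       789.4403     1,578.8805
  3       812.50       778.1570     2,334.4709
  4       375.00       354.0161     1,416.0646
  5       375.00       348.9563     1,744.7814
  6       375.00       343.9687     2,063.8124
  7    25,375.00    22,942.5502   160,597.8517
  Σ                 26,357.9757   170,536.7485
P = 26,357.9757; Macaulay duration = 170,536.7485 / 26,357.9757 = 6.47002 years.
Modified duration = D_Mac / (1 + y) = 6.47002 / 1.0145 = 6.37755 years.

6.378 years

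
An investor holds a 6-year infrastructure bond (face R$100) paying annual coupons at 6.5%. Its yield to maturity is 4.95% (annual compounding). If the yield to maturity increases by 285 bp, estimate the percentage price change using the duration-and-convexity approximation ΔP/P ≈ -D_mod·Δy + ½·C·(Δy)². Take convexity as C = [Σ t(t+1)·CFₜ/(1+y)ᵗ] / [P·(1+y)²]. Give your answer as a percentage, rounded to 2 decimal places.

With y = 0.0495:
  t   CF        PV=CF/(1+0.0495)^t    t·PV        t(t+1)·PV
  1         6.50         6.1934         6.1934          12.3869
  2         6.50         5.9013        11.8026          35.4079
  3         6.50         5.6230        16.8689          67.4757
  4         6.50         5.3578        21.4311         107.1553
  5         6.50         5.1051        25.5253         153.1519
  6       106.50        79.6994       478.1963       3,347.3740
  Σ                    107.8799       560.0176       3,722.9516
P = 107.8799; D_Mac = 5.19112 yrs; D_mod = 4.94628 yrs; C = 31.33155.
Duration effect: -4.94628 × (+0.0285) = -0.140969
Convexity effect: 0.5 × 31.33155 × (0.0285)² = +0.0127245
ΔP/P ≈ -0.140969 + 0.0127245 = -0.128244 = -12.8244%.

-12.82%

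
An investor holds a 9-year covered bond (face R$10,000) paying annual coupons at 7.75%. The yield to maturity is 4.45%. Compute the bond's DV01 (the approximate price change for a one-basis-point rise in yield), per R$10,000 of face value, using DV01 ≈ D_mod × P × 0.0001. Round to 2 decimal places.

Periodic yield y = 0.0445.
  t   CF        PV=CF/(1+0.0445)^t    t·PV
  1       775.00       741.9818       741.9818
  2       775.00       710.3703     1,420.7407
  3       775.00       680.1056     2,040.3169
  4       775.00       651.1303     2,604.5213
  5       775.00       623.3895     3,116.9475
  6       775.00       596.8305     3,580.9832
  7       775.00       571.4031     3,999.8217
  8       775.00       547.0590     4,376.4718
  9    10,775.00     7,281.8425    65,536.5823
  Σ                 12,404.1127    87,418.3672
P = 12,404.1127; D_Mac = 7.04753 yrs; D_mod = 6.74728 yrs.
DV01 ≈ 6.74728 × 12,404.1127 × 0.0001 = 8.369398.

R$8.37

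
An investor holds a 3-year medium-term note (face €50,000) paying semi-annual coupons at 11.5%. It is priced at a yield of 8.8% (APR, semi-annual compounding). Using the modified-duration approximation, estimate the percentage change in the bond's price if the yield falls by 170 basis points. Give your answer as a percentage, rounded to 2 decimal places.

+4.29%

Periodic yield y = 0.044. Modified duration first:
  t   CF        PV=CF/(1+0.044)^t    t·PV
  1     2,875.00     2,753.8314     2,753.8314
  2     2,875.00     2,637.7696     5,275.5391
  3     2,875.00     2,526.5992     7,579.7976
  4     2,875.00     2,420.1142     9,680.4567
  5     2,875.00     2,318.1170    11,590.5851
  6    52,875.00    40,836.3943   245,018.3657
  Σ                 53,492.8256   281,898.5756
P = 53,492.8256; D_Mac = 5.26984 half-year periods = 2.63492 yrs; D_mod = 2.63492/(1+0.044) = 2.52387 yrs.
ΔP/P ≈ -D_mod · Δy = -2.52387 × (-0.017) = +0.042906 = +4.2906%.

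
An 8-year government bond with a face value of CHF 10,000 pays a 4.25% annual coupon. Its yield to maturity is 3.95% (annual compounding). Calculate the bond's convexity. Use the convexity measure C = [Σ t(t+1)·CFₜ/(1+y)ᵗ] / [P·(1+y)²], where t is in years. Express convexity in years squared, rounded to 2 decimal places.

With y = 0.0395:
  t   CF        PV=CF/(1+0.0395)^t    t·PV        t(t+1)·PV
  1       425.00       408.8504       408.8504         817.7008
  2       425.00       393.3145       786.6290       2,359.8869
  3       425.00       378.3689     1,135.1067       4,540.4270
  4       425.00       363.9913     1,455.9650       7,279.8252
  5       425.00       350.1599     1,750.7997      10,504.7983
  6       425.00       336.8542     2,021.1252      14,147.8764
  7       425.00       324.0541     2,268.3785      18,147.0277
  8    10,425.00     7,646.8067    61,174.4539     550,570.0853
  Σ                 10,202.4000    71,001.3085     608,367.6276
P = 10,202.4000.
Convexity = Σ t(t+1)·PV / [P·(1+y)²] = 608,367.6276 / (10,202.4000 × 1.080560) = 55.18420.

55.18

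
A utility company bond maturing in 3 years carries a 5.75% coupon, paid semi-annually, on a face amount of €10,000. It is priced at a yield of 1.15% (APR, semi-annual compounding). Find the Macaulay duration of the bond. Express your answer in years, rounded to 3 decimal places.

Periodic yield y = 0.00575. Discount each cash flow and weight by its period:
  t   CF        PV=CF/(1+0.00575)^t    t·PV
  1       287.50       285.8563       285.8563
  2       287.50       284.2220       568.4441
  3       287.50       282.5971       847.7913
  4       287.50       280.9815     1,123.9259
  5       287.50       279.3751     1,396.8753
  6    10,287.50     9,939.6159    59,637.6952
  Σ                 11,352.6479    63,860.5882
Price P = Σ PV = 11,352.6479.
Macaulay duration = Σ(t·PV) / P = 63,860.5882 / 11,352.6479 = 5.62517 half-year periods.
In years: 5.62517 / 2 = 2.81259 years.

2.813 years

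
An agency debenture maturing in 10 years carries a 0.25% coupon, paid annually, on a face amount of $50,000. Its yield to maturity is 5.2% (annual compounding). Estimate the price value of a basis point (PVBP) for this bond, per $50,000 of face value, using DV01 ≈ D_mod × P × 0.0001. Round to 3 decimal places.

$29.090

Periodic yield y = 0.052.
  t   CF        PV=CF/(1+0.052)^t    t·PV
  1       125.00       118.8213       118.8213
  2       125.00       112.9480       225.8960
  3       125.00       107.3650       322.0950
  4       125.00       102.0580       408.2320
  5       125.00        97.0133       485.0665
  6       125.00        92.2180       553.3078
  7       125.00        87.6597       613.6177
  8       125.00        83.3267       666.6135
  9       125.00        79.2079       712.8709
  10   50,125.00    30,192.3549   301,923.5487
  Σ                 31,072.9727   306,030.0695
P = 31,072.9727; D_Mac = 9.84875 yrs; D_mod = 9.36193 yrs.
DV01 ≈ 9.36193 × 31,072.9727 × 0.0001 = 29.090311.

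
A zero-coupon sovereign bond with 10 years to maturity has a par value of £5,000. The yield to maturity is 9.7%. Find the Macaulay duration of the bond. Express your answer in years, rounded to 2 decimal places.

10.00 years

A zero-coupon bond has a single cash flow at maturity, so its Macaulay duration equals its maturity: 10 years.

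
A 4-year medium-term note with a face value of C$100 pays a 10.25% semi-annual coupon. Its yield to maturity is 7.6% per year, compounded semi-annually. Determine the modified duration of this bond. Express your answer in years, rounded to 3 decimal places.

3.285 years

Periodic yield y = 0.038. First find Macaulay duration:
  t   CF        PV=CF/(1+0.038)^t    t·PV
  1        5.125         4.9374         4.9374
  2        5.125         4.7566         9.5133
  3        5.125         4.5825        13.7475
  4        5.125         4.4147        17.6589
  5        5.125         4.2531        21.2656
  6        5.125         4.0974        24.5845
  7        5.125         3.9474        27.6319
  8      105.125        78.0059       624.0468
  Σ                    108.9950       743.3858
P = 108.9950; Macaulay duration = 743.3858 / 108.9950 = 6.82036 half-year periods = 3.41018 years.
Modified duration = D_Mac / (1 + y) = 3.41018 / 1.038 = 3.28534 years.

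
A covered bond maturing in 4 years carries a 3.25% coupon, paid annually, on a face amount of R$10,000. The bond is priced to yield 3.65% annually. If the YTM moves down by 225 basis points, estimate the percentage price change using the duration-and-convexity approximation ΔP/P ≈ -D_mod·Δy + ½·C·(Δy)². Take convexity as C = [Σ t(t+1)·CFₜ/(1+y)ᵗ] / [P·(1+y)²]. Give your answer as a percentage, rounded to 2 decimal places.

+8.72%

With y = 0.0365:
  t   CF        PV=CF/(1+0.0365)^t    t·PV        t(t+1)·PV
  1       325.00       313.5552       313.5552         627.1105
  2       325.00       302.5135       605.0270       1,815.0809
  3       325.00       291.8606       875.5817       3,502.3270
  4    10,325.00     8,945.6692    35,782.6768     178,913.3841
  Σ                  9,853.5985    37,576.8408     184,857.9024
P = 9,853.5985; D_Mac = 3.81351 yrs; D_mod = 3.67922 yrs; C = 17.46242.
Duration effect: -3.67922 × (-0.0225) = +0.082783
Convexity effect: 0.5 × 17.46242 × (-0.0225)² = +0.0044202
ΔP/P ≈ +0.082783 + 0.0044202 = +0.087203 = +8.7203%.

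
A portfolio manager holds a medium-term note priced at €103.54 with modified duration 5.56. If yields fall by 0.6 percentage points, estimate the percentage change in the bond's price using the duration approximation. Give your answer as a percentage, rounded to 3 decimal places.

+3.336%

Duration approximation: ΔP/P ≈ -D_mod · Δy = -5.56 × (-0.006) = +0.033360.
As a percentage: +3.3360%.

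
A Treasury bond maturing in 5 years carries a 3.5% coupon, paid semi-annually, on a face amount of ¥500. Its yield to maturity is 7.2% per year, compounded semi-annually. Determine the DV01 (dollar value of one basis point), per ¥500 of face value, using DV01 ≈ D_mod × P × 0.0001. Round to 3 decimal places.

Periodic yield y = 0.036.
  t   CF        PV=CF/(1+0.036)^t    t·PV
  1         8.75         8.4459         8.4459
  2         8.75         8.1525        16.3049
  3         8.75         7.8692        23.6075
  4         8.75         7.5957        30.3829
  5         8.75         7.3318        36.6589
  6         8.75         7.0770        42.4620
  7         8.75         6.8311        47.8176
  8         8.75         6.5937        52.7497
  9         8.75         6.3646        57.2813
  10      508.75       357.1962     3,571.9623
  Σ                    423.4577     3,887.6731
P = 423.4577; D_Mac = 9.18078 half-year periods = 4.59039 yrs; D_mod = 4.43088 yrs.
DV01 ≈ 4.43088 × 423.4577 × 0.0001 = 0.187629.

¥0.188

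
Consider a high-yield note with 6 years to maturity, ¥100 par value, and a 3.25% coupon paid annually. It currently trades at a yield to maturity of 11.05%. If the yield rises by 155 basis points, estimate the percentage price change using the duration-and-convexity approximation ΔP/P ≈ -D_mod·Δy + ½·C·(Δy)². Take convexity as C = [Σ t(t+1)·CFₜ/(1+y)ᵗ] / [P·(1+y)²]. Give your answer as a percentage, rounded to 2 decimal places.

-7.22%

With y = 0.1105:
  t   CF        PV=CF/(1+0.1105)^t    t·PV        t(t+1)·PV
  1         3.25         2.9266         2.9266           5.8532
  2         3.25         2.6354         5.2708          15.8124
  3         3.25         2.3732         7.1195          28.4780
  4         3.25         2.1370         8.5481          42.7405
  5         3.25         1.9244         9.6219          57.7314
  6       103.25        55.0527       330.3162       2,312.2137
  Σ                     67.0493       363.8031       2,462.8291
P = 67.0493; D_Mac = 5.42591 yrs; D_mod = 4.88600 yrs; C = 29.78537.
Duration effect: -4.88600 × (+0.0155) = -0.075733
Convexity effect: 0.5 × 29.78537 × (0.0155)² = +0.0035780
ΔP/P ≈ -0.075733 + 0.0035780 = -0.072155 = -7.2155%.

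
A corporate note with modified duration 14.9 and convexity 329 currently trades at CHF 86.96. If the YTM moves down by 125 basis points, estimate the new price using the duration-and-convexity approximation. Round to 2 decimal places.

Duration effect: -D_mod·Δy = -14.9 × (-0.0125) = +0.186250
Convexity effect: ½·C·(Δy)² = 0.5 × 329 × (-0.0125)² = +0.025703125
ΔP/P ≈ +0.186250 + 0.025703125 = +0.211953125
New price ≈ 86.96 × (1 + 0.211953125) = 105.39144375.

CHF 105.39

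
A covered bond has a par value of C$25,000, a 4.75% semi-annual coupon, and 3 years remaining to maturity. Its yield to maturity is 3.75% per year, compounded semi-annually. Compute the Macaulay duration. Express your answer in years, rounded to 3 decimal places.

2.834 years

Periodic yield y = 0.01875. Discount each cash flow and weight by its period:
  t   CF        PV=CF/(1+0.01875)^t    t·PV
  1       593.75       582.8221       582.8221
  2       593.75       572.0953     1,144.1906
  3       593.75       561.5659     1,684.6978
  4       593.75       551.2304     2,204.9215
  5       593.75       541.0850     2,705.4251
  6    25,593.75    22,894.3434   137,366.0605
  Σ                 25,703.1421   145,688.1176
Price P = Σ PV = 25,703.1421.
Macaulay duration = Σ(t·PV) / P = 145,688.1176 / 25,703.1421 = 5.66811 half-year periods.
In years: 5.66811 / 2 = 2.83405 years.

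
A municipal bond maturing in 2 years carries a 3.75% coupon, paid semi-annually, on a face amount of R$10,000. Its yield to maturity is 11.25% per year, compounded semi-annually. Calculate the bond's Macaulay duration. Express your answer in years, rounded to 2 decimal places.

Periodic yield y = 0.05625. Discount each cash flow and weight by its period:
  t   CF        PV=CF/(1+0.05625)^t    t·PV
  1       187.50       177.5148       177.5148
  2       187.50       168.0613       336.1227
  3       187.50       159.1113       477.3340
  4    10,187.50     8,184.6617    32,738.6469
  Σ                  8,689.3492    33,729.6183
Price P = Σ PV = 8,689.3492.
Macaulay duration = Σ(t·PV) / P = 33,729.6183 / 8,689.3492 = 3.88172 half-year periods.
In years: 3.88172 / 2 = 1.94086 years.

1.94 years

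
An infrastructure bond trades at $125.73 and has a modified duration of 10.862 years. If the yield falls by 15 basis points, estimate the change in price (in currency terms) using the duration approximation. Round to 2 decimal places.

+$2.05

Duration approximation: ΔP/P ≈ -D_mod · Δy = -10.862 × (-0.0015) = +0.016293.
ΔP ≈ 125.73 × (+0.016293) = +2.04851889.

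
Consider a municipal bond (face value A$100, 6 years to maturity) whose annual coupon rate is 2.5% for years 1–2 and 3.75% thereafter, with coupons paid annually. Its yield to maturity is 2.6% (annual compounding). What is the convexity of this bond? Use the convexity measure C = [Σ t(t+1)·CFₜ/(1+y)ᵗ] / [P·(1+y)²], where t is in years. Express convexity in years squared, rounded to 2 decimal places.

36.23

With y = 0.026:
  t   CF        PV=CF/(1+0.026)^t    t·PV        t(t+1)·PV
  1         2.50         2.4366         2.4366           4.8733
  2         2.50         2.3749         4.7498          14.2494
  3         3.75         3.4721        10.4162          41.6649
  4         3.75         3.3841        13.5364          67.6818
  5         3.75         3.2983        16.4917          98.9500
  6       103.75        88.9414       533.6484       3,735.5386
  Σ                    103.9074       581.2791       3,962.9580
P = 103.9074.
Convexity = Σ t(t+1)·PV / [P·(1+y)²] = 3,962.9580 / (103.9074 × 1.052676) = 36.23081.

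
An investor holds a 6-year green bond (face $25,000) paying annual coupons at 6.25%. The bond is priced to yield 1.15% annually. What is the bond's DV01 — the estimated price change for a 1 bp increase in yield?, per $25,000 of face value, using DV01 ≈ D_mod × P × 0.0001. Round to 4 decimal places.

Periodic yield y = 0.0115.
  t   CF        PV=CF/(1+0.0115)^t    t·PV
  1     1,562.50     1,544.7355     1,544.7355
  2     1,562.50     1,527.1731     3,054.3461
  3     1,562.50     1,509.8102     4,529.4307
  4     1,562.50     1,492.6448     5,970.5793
  5     1,562.50     1,475.6746     7,378.3728
  6    26,562.50    24,801.2531   148,807.5187
  Σ                 32,351.2913   171,284.9831
P = 32,351.2913; D_Mac = 5.29453 yrs; D_mod = 5.23434 yrs.
DV01 ≈ 5.23434 × 32,351.2913 × 0.0001 = 16.933760.

$16.9338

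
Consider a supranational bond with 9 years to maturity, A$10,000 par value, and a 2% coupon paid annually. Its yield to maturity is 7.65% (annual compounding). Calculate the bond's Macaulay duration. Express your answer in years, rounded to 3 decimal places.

8.114 years

Periodic yield y = 0.0765. Discount each cash flow and weight by its year:
  t   CF        PV=CF/(1+0.0765)^t    t·PV
  1       200.00       185.7873       185.7873
  2       200.00       172.5846       345.1691
  3       200.00       160.3201       480.9602
  4       200.00       148.9271       595.7086
  5       200.00       138.3438       691.7192
  6       200.00       128.5126       771.0757
  7       200.00       119.3801       835.6604
  8       200.00       110.8965       887.1718
  9    10,200.00     5,253.8040    47,284.2357
  Σ                  6,418.5560    52,077.4879
Price P = Σ PV = 6,418.5560.
Macaulay duration = Σ(t·PV) / P = 52,077.4879 / 6,418.5560 = 8.11358 years.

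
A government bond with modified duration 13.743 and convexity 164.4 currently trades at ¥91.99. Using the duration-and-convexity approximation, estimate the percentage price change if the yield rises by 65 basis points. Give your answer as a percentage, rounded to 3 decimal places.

Duration effect: -D_mod·Δy = -13.743 × (+0.0065) = -0.0893295
Convexity effect: ½·C·(Δy)² = 0.5 × 164.4 × (0.0065)² = +0.00347295
ΔP/P ≈ -0.0893295 + 0.00347295 = -0.08585655
= -8.585655%.

-8.586%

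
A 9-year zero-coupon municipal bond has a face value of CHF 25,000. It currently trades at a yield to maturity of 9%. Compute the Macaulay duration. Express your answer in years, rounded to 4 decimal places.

A zero-coupon bond has a single cash flow at maturity, so its Macaulay duration equals its maturity: 9 years.

9.0000 years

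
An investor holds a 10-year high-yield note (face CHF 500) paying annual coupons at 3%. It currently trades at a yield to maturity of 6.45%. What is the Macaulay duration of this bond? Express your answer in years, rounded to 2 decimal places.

Periodic yield y = 0.0645. Discount each cash flow and weight by its year:
  t   CF        PV=CF/(1+0.0645)^t    t·PV
  1        15.00        14.0911        14.0911
  2        15.00        13.2373        26.4746
  3        15.00        12.4352        37.3057
  4        15.00        11.6818        46.7271
  5        15.00        10.9739        54.8697
  6        15.00        10.3090        61.8541
  7        15.00         9.6844        67.7906
  8        15.00         9.0976        72.7806
  9        15.00         8.5463        76.9171
  10      515.00       275.6453     2,756.4529
  Σ                    375.7020     3,215.2636
Price P = Σ PV = 375.7020.
Macaulay duration = Σ(t·PV) / P = 3,215.2636 / 375.7020 = 8.55802 years.

8.56 years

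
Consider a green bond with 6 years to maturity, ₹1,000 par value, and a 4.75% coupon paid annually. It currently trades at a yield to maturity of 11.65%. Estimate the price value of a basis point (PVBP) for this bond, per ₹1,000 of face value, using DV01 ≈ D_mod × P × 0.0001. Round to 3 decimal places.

Periodic yield y = 0.1165.
  t   CF        PV=CF/(1+0.1165)^t    t·PV
  1        47.50        42.5437        42.5437
  2        47.50        38.1045        76.2090
  3        47.50        34.1285       102.3856
  4        47.50        30.5674       122.2697
  5        47.50        27.3779       136.8894
  6     1,047.50       540.7564     3,244.5384
  Σ                    713.4784     3,724.8357
P = 713.4784; D_Mac = 5.22067 yrs; D_mod = 4.67593 yrs.
DV01 ≈ 4.67593 × 713.4784 × 0.0001 = 0.333617.

₹0.334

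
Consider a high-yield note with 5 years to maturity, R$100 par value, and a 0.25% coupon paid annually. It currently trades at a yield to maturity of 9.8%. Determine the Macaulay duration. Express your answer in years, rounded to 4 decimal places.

4.9673 years

Periodic yield y = 0.098. Discount each cash flow and weight by its year:
  t   CF        PV=CF/(1+0.098)^t    t·PV
  1         0.25         0.2277         0.2277
  2         0.25         0.2074         0.4147
  3         0.25         0.1889         0.5666
  4         0.25         0.1720         0.6880
  5       100.25        62.8163       314.0817
  Σ                     63.6123       315.9787
Price P = Σ PV = 63.6123.
Macaulay duration = Σ(t·PV) / P = 315.9787 / 63.6123 = 4.96726 years.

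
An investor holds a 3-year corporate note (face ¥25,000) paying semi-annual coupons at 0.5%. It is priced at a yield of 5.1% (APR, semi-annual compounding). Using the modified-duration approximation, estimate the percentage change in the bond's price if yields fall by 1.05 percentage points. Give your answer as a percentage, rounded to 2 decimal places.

+3.05%

Periodic yield y = 0.0255. Modified duration first:
  t   CF        PV=CF/(1+0.0255)^t    t·PV
  1        62.50        60.9459        60.9459
  2        62.50        59.4304       118.8608
  3        62.50        57.9526       173.8578
  4        62.50        56.5116       226.0463
  5        62.50        55.1064       275.5318
  6    25,062.50    21,548.1704   129,289.0226
  Σ                 21,838.1172   130,144.2651
P = 21,838.1172; D_Mac = 5.95950 half-year periods = 2.97975 yrs; D_mod = 2.97975/(1+0.0255) = 2.90566 yrs.
ΔP/P ≈ -D_mod · Δy = -2.90566 × (-0.0105) = +0.030509 = +3.0509%.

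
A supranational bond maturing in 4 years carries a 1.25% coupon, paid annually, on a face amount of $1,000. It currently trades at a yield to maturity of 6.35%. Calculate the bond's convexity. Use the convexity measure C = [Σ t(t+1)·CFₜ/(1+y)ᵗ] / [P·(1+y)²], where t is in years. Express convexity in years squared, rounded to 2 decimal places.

With y = 0.0635:
  t   CF        PV=CF/(1+0.0635)^t    t·PV        t(t+1)·PV
  1        12.50        11.7536        11.7536          23.5073
  2        12.50        11.0519        22.1037          66.3111
  3        12.50        10.3920        31.1759         124.7035
  4     1,012.50       791.4893     3,165.9572      15,829.7862
  Σ                    824.6868     3,230.9905      16,044.3082
P = 824.6868.
Convexity = Σ t(t+1)·PV / [P·(1+y)²] = 16,044.3082 / (824.6868 × 1.131032) = 17.20113.

17.20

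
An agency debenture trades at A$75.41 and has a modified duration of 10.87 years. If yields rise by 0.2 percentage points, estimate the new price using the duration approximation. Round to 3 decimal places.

Duration approximation: ΔP/P ≈ -D_mod · Δy = -10.87 × (+0.002) = -0.021740.
New price ≈ 75.41 × (1 - 0.021740) = 73.7705866.

A$73.771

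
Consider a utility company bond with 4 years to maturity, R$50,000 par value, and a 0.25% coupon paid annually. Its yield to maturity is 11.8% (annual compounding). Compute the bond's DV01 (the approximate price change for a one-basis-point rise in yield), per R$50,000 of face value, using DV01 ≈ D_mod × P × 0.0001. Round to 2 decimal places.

R$11.53

Periodic yield y = 0.118.
  t   CF        PV=CF/(1+0.118)^t    t·PV
  1       125.00       111.8068       111.8068
  2       125.00       100.0061       200.0122
  3       125.00        89.4509       268.3526
  4    50,125.00    32,083.9013   128,335.6051
  Σ                 32,385.1650   128,915.7767
P = 32,385.1650; D_Mac = 3.98070 yrs; D_mod = 3.56056 yrs.
DV01 ≈ 3.56056 × 32,385.1650 × 0.0001 = 11.530928.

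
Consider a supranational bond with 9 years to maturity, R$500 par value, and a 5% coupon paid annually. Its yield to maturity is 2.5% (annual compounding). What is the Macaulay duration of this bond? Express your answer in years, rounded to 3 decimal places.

Periodic yield y = 0.025. Discount each cash flow and weight by its year:
  t   CF        PV=CF/(1+0.025)^t    t·PV
  1        25.00        24.3902        24.3902
  2        25.00        23.7954        47.5907
  3        25.00        23.2150        69.6450
  4        25.00        22.6488        90.5951
  5        25.00        22.0964       110.4818
  6        25.00        21.5574       129.3445
  7        25.00        21.0316       147.2214
  8        25.00        20.5187       164.1493
  9       525.00       420.3824     3,783.4415
  Σ                    599.6358     4,566.8595
Price P = Σ PV = 599.6358.
Macaulay duration = Σ(t·PV) / P = 4,566.8595 / 599.6358 = 7.61606 years.

7.616 years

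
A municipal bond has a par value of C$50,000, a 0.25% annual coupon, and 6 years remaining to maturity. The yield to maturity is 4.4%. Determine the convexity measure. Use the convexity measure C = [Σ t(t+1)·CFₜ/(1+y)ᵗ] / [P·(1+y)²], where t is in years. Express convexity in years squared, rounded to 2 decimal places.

38.17

With y = 0.044:
  t   CF        PV=CF/(1+0.044)^t    t·PV        t(t+1)·PV
  1       125.00       119.7318       119.7318         239.4636
  2       125.00       114.6856       229.3713         688.1138
  3       125.00       109.8521       329.5564       1,318.2257
  4       125.00       105.2224       420.8894       2,104.4471
  5       125.00       100.7877       503.9385       3,023.6309
  6    50,125.00    38,712.5156   232,275.0937   1,625,925.6562
  Σ                 39,262.7952   233,878.5811   1,633,299.5372
P = 39,262.7952.
Convexity = Σ t(t+1)·PV / [P·(1+y)²] = 1,633,299.5372 / (39,262.7952 × 1.089936) = 38.16661.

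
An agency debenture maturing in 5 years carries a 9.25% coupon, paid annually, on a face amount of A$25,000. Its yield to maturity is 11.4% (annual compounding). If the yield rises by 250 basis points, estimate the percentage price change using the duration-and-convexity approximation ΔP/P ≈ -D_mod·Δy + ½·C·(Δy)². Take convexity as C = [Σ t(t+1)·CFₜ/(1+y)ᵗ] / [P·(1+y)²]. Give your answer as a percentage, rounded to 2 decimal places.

-8.80%

With y = 0.114:
  t   CF        PV=CF/(1+0.114)^t    t·PV        t(t+1)·PV
  1     2,312.50     2,075.8528     2,075.8528       4,151.7056
  2     2,312.50     1,863.4226     3,726.8452      11,180.5356
  3     2,312.50     1,672.7312     5,018.1937      20,072.7749
  4     2,312.50     1,501.5541     6,006.2163      30,031.0816
  5    27,312.50    15,919.7228    79,598.6138     477,591.6826
  Σ                 23,033.2835    96,425.7218     543,027.7803
P = 23,033.2835; D_Mac = 4.18636 yrs; D_mod = 3.75796 yrs; C = 18.99747.
Duration effect: -3.75796 × (+0.025) = -0.093949
Convexity effect: 0.5 × 18.99747 × (0.025)² = +0.0059367
ΔP/P ≈ -0.093949 + 0.0059367 = -0.088012 = -8.8012%.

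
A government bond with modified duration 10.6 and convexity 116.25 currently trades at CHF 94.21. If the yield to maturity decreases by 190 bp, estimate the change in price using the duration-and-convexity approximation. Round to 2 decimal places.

Duration effect: -D_mod·Δy = -10.6 × (-0.019) = +0.201400
Convexity effect: ½·C·(Δy)² = 0.5 × 116.25 × (-0.019)² = +0.020983125
ΔP/P ≈ +0.201400 + 0.020983125 = +0.222383125
ΔP ≈ 94.21 × (+0.222383125) = +20.95071420625.

+CHF 20.95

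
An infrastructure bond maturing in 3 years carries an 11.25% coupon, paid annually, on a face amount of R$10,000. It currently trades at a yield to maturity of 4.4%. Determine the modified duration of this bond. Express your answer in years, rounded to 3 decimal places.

Periodic yield y = 0.044. First find Macaulay duration:
  t   CF        PV=CF/(1+0.044)^t    t·PV
  1     1,125.00     1,077.5862     1,077.5862
  2     1,125.00     1,032.1707     2,064.3414
  3    11,125.00     9,776.8404    29,330.5211
  Σ                 11,886.5973    32,472.4487
P = 11,886.5973; Macaulay duration = 32,472.4487 / 11,886.5973 = 2.73185 years.
Modified duration = D_Mac / (1 + y) = 2.73185 / 1.044 = 2.61672 years.

2.617 years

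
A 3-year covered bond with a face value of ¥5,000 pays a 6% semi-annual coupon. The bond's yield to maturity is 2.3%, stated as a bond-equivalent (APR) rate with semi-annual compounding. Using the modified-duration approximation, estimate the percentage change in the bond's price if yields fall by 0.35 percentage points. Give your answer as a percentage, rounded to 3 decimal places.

+0.970%

Periodic yield y = 0.0115. Modified duration first:
  t   CF        PV=CF/(1+0.0115)^t    t·PV
  1       150.00       148.2946       148.2946
  2       150.00       146.6086       293.2172
  3       150.00       144.9418       434.8253
  4       150.00       143.2939       573.1756
  5       150.00       141.6648       708.3238
  6     5,150.00     4,808.5253    28,851.1519
  Σ                  5,533.3290    31,008.9884
P = 5,533.3290; D_Mac = 5.60404 half-year periods = 2.80202 yrs; D_mod = 2.80202/(1+0.0115) = 2.77016 yrs.
ΔP/P ≈ -D_mod · Δy = -2.77016 × (-0.0035) = +0.009696 = +0.9696%.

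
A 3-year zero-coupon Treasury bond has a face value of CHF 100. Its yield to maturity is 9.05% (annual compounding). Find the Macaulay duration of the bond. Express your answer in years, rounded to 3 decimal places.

A zero-coupon bond has a single cash flow at maturity, so its Macaulay duration equals its maturity: 3 years.

3.000 years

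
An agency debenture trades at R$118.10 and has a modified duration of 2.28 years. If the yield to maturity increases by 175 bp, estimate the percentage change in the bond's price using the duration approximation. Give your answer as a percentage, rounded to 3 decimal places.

-3.990%

Duration approximation: ΔP/P ≈ -D_mod · Δy = -2.28 × (+0.0175) = -0.039900.
As a percentage: -3.9900%.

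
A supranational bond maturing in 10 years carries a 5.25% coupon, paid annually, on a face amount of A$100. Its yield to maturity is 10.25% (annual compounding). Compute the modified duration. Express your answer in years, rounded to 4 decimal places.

Periodic yield y = 0.1025. First find Macaulay duration:
  t   CF        PV=CF/(1+0.1025)^t    t·PV
  1         5.25         4.7619         4.7619
  2         5.25         4.3192         8.6384
  3         5.25         3.9176        11.7529
  4         5.25         3.5534        14.2136
  5         5.25         3.2230        16.1152
  6         5.25         2.9234        17.5404
  7         5.25         2.6516        18.5612
  8         5.25         2.4051        19.2407
  9         5.25         2.1815        19.6334
  10      105.25        39.6676       396.6762
  Σ                     69.6044       527.1339
P = 69.6044; Macaulay duration = 527.1339 / 69.6044 = 7.57329 years.
Modified duration = D_Mac / (1 + y) = 7.57329 / 1.1025 = 6.86919 years.

6.8692 years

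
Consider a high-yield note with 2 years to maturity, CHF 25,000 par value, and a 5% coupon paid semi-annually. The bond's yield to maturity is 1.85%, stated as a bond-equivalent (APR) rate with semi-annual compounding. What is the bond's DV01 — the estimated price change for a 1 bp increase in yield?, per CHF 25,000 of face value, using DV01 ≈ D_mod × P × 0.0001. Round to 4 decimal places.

Periodic yield y = 0.00925.
  t   CF        PV=CF/(1+0.00925)^t    t·PV
  1       625.00       619.2717       619.2717
  2       625.00       613.5960     1,227.1919
  3       625.00       607.9722     1,823.9167
  4    25,625.00    24,698.4012    98,793.6050
  Σ                 26,539.2412   102,463.9853
P = 26,539.2412; D_Mac = 3.86085 half-year periods = 1.93042 yrs; D_mod = 1.91273 yrs.
DV01 ≈ 1.91273 × 26,539.2412 × 0.0001 = 5.076244.

CHF 5.0762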